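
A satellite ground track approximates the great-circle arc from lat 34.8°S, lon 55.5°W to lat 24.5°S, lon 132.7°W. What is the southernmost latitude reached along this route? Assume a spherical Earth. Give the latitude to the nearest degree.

The great circle lies in the plane with unit normal n̂ = (p₁ × p₂)/|p₁ × p₂|.
Here n̂_z ≈ -0.796; the vertex latitude is φ_max = arccos|n̂_z| ≈ 37.3°.

≈ 37°S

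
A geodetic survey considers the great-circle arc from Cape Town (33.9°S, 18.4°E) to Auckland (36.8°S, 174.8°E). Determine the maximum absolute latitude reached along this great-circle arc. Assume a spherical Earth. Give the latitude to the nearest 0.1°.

The great circle lies in the plane with unit normal n̂ = (p₁ × p₂)/|p₁ × p₂|.
Here n̂_z ≈ +0.277; the vertex latitude is φ_max = arccos|n̂_z| ≈ 73.9°.
Check via Clairaut: cos φ_max = |cos φ₁| · sin C = cos(33.9°)·sin(160.5°) ≈ 0.277, again giving ≈ 73.9°.

≈ 73.9°S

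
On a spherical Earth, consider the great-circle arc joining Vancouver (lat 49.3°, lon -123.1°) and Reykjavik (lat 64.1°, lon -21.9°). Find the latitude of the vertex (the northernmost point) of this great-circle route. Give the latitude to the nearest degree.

≈ 69°

The great circle lies in the plane with unit normal n̂ = (p₁ × p₂)/|p₁ × p₂|.
Here n̂_z ≈ +0.359; the vertex latitude is φ_max = arccos|n̂_z| ≈ 69.0°.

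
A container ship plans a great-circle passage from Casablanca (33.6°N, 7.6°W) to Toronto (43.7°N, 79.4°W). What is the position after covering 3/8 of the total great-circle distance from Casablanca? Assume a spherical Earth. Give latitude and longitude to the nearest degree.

Convert each endpoint to a unit vector on the sphere (x = cos φ cos λ, y = cos φ sin λ, z = sin φ).
The central angle between the endpoints is δ = arccos(p₁·p₂) ≈ 0.964 rad (55.2°).
Interpolate at f = 3/8 with slerp weights a = sin((1−f)δ)/sin δ ≈ 0.690, b = sin(fδ)/sin δ ≈ 0.431.
p = a·p₁ + b·p₂ ≈ (0.627, -0.382, 0.679); φ = arcsin(p_z) ≈ 42.78°, λ = atan2(p_y, p_x) ≈ -31.36°.

≈ 43°N, 31°W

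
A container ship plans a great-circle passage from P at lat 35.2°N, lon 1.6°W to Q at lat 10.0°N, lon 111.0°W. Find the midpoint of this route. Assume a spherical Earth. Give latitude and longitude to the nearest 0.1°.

Convert each endpoint to a unit vector on the sphere (x = cos φ cos λ, y = cos φ sin λ, z = sin φ).
The central angle between the endpoints is δ = arccos(p₁·p₂) ≈ 1.739 rad (99.6°).
Interpolate at f = 1/2 with slerp weights a = sin((1−f)δ)/sin δ ≈ 0.775, b = sin(fδ)/sin δ ≈ 0.775.
p = a·p₁ + b·p₂ ≈ (0.359, -0.730, 0.581); φ = arcsin(p_z) ≈ 35.53°, λ = atan2(p_y, p_x) ≈ -63.79°.

≈ lat 35.5°N, lon 63.8°W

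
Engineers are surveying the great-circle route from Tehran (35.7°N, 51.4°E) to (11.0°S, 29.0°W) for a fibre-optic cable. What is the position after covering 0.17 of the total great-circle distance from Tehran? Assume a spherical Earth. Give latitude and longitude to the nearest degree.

The haversine formula gives a central angle δ ≈ 1.549 rad (88.8°) between the endpoints.
Interpolate at f = 0.17 with slerp weights a = sin((1−f)δ)/sin δ ≈ 0.960, b = sin(fδ)/sin δ ≈ 0.260.
p = a·p₁ + b·p₂ ≈ (0.710, 0.485, 0.510); φ = arcsin(p_z) ≈ 30.69°, λ = atan2(p_y, p_x) ≈ 34.36°.

≈ (31°N, 34°E)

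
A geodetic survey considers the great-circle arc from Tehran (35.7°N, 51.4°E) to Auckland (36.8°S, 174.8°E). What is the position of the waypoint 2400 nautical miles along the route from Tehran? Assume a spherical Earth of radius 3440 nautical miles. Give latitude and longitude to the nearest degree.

≈ (16°N, 91°E)

Convert each endpoint to a unit vector on the sphere (x = cos φ cos λ, y = cos φ sin λ, z = sin φ).
The central angle between the endpoints is δ = arccos(p₁·p₂) ≈ 2.357 rad (135.0°). The total great-circle distance is δ·R ≈ 2.357 × 3440 ≈ 8107 nmi, so the target fraction is f = 2400/8107 ≈ 0.296.
Interpolate at f ≈ 0.296 with slerp weights a = sin((1−f)δ)/sin δ ≈ 1.410, b = sin(fδ)/sin δ ≈ 0.909.
p = a·p₁ + b·p₂ ≈ (-0.011, 0.961, 0.278); φ = arcsin(p_z) ≈ 16.14°, λ = atan2(p_y, p_x) ≈ 90.64°.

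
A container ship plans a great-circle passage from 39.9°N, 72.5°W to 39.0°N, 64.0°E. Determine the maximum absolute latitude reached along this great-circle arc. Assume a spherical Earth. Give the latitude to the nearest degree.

≈ 66°N

The great circle lies in the plane with unit normal n̂ = (p₁ × p₂)/|p₁ × p₂|.
Here n̂_z ≈ +0.411; the vertex latitude is φ_max = arccos|n̂_z| ≈ 65.8°.
Check via Clairaut: cos φ_max = |cos φ₁| · sin C = cos(39.9°)·sin(32.4°) ≈ 0.411, again giving ≈ 65.8°.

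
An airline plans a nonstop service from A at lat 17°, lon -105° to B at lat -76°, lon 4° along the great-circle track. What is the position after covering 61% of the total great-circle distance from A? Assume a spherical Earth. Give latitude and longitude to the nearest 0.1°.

≈ lat -48.4°, lon -85.0°

Write both endpoints as unit vectors p₁, p₂ with components (cos φ cos λ, cos φ sin λ, sin φ).
The central angle between the endpoints is δ = arccos(p₁·p₂) ≈ 1.938 rad (111.0°).
Interpolate at f = 0.61 with slerp weights a = sin((1−f)δ)/sin δ ≈ 0.735, b = sin(fδ)/sin δ ≈ 0.992.
p = a·p₁ + b·p₂ ≈ (0.057, -0.662, -0.747); φ = arcsin(p_z) ≈ -48.35°, λ = atan2(p_y, p_x) ≈ -85.05°.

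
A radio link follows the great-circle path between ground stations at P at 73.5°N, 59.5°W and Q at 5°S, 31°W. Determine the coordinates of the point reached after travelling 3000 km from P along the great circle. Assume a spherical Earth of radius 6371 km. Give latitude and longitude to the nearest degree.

≈ 48°N, 40°W

Convert each endpoint to a unit vector on the sphere (x = cos φ cos λ, y = cos φ sin λ, z = sin φ).
The central angle between the endpoints is δ = arccos(p₁·p₂) ≈ 1.405 rad (80.5°). The total great-circle distance is δ·R ≈ 1.405 × 6371 ≈ 8951 km, so the target fraction is f = 3000/8951 ≈ 0.335.
Interpolate at f ≈ 0.335 with slerp weights a = sin((1−f)δ)/sin δ ≈ 0.815, b = sin(fδ)/sin δ ≈ 0.460.
p = a·p₁ + b·p₂ ≈ (0.510, -0.436, 0.742); φ = arcsin(p_z) ≈ 47.87°, λ = atan2(p_y, p_x) ≈ -40.48°.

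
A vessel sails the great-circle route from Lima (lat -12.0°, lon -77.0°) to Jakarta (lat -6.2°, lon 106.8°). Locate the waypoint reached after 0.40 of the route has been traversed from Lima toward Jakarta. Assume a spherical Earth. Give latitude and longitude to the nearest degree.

From cos δ = sin φ₁ sin φ₂ + cos φ₁ cos φ₂ cos Δλ, the central angle is δ ≈ 2.817 rad (161.4°).
Interpolate at f = 0.40 with slerp weights a = sin((1−f)δ)/sin δ ≈ 3.115, b = sin(fδ)/sin δ ≈ 2.833.
p = a·p₁ + b·p₂ ≈ (-0.129, -0.272, -0.954); φ = arcsin(p_z) ≈ -72.47°, λ = atan2(p_y, p_x) ≈ -115.29°.

≈ lat -72°, lon -115°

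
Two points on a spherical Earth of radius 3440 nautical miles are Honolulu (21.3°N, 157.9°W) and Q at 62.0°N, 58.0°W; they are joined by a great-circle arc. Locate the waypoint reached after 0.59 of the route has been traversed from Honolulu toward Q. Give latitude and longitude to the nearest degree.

From cos δ = sin φ₁ sin φ₂ + cos φ₁ cos φ₂ cos Δλ, the central angle is δ ≈ 1.323 rad (75.8°).
Interpolate at f = 0.59 with slerp weights a = sin((1−f)δ)/sin δ ≈ 0.532, b = sin(fδ)/sin δ ≈ 0.726.
p = a·p₁ + b·p₂ ≈ (-0.279, -0.476, 0.834); φ = arcsin(p_z) ≈ 56.54°, λ = atan2(p_y, p_x) ≈ -120.40°.

≈ 57°N, 120°W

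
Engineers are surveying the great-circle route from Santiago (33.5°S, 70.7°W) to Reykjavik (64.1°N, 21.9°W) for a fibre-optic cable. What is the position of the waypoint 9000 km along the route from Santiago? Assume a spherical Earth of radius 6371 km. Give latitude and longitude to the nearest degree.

≈ 43°N, 43°W

The haversine formula gives a central angle δ ≈ 1.830 rad (104.9°) between the endpoints. The total great-circle distance is δ·R ≈ 1.830 × 6371 ≈ 11661 km, so the target fraction is f = 9000/11661 ≈ 0.772.
Interpolate at f ≈ 0.772 with slerp weights a = sin((1−f)δ)/sin δ ≈ 0.420, b = sin(fδ)/sin δ ≈ 1.022.
p = a·p₁ + b·p₂ ≈ (0.530, -0.497, 0.687); φ = arcsin(p_z) ≈ 43.43°, λ = atan2(p_y, p_x) ≈ -43.16°.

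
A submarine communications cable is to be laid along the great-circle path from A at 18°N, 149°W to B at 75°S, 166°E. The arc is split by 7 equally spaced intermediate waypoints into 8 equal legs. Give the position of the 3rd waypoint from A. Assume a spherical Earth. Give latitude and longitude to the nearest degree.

The haversine formula gives a central angle δ ≈ 1.696 rad (97.1°) between the endpoints.
Interpolate at f = 3/8 with slerp weights a = sin((1−f)δ)/sin δ ≈ 0.879, b = sin(fδ)/sin δ ≈ 0.598.
p = a·p₁ + b·p₂ ≈ (-0.867, -0.393, -0.306); φ = arcsin(p_z) ≈ -17.85°, λ = atan2(p_y, p_x) ≈ -155.61°.

≈ 18°S, 156°W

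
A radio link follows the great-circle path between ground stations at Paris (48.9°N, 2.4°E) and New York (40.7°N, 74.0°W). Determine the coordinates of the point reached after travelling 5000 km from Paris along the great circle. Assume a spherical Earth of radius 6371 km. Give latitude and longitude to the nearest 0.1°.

From cos δ = sin φ₁ sin φ₂ + cos φ₁ cos φ₂ cos Δλ, the central angle is δ ≈ 0.917 rad (52.5°). The total great-circle distance is δ·R ≈ 0.917 × 6371 ≈ 5839 km, so the target fraction is f = 5000/5839 ≈ 0.856.
Interpolate at f ≈ 0.856 with slerp weights a = sin((1−f)δ)/sin δ ≈ 0.166, b = sin(fδ)/sin δ ≈ 0.891.
p = a·p₁ + b·p₂ ≈ (0.295, -0.644, 0.705); φ = arcsin(p_z) ≈ 44.87°, λ = atan2(p_y, p_x) ≈ -65.42°.

≈ 44.9°N, 65.4°W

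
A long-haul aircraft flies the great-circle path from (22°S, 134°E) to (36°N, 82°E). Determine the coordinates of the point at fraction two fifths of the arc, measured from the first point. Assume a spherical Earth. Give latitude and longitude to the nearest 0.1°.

Write both endpoints as unit vectors p₁, p₂ with components (cos φ cos λ, cos φ sin λ, sin φ).
The central angle between the endpoints is δ = arccos(p₁·p₂) ≈ 1.327 rad (76.0°).
Interpolate at f = 2/5 with slerp weights a = sin((1−f)δ)/sin δ ≈ 0.736, b = sin(fδ)/sin δ ≈ 0.522.
p = a·p₁ + b·p₂ ≈ (-0.416, 0.909, 0.031); φ = arcsin(p_z) ≈ 1.76°, λ = atan2(p_y, p_x) ≈ 114.57°.

≈ (1.8°N, 114.6°E)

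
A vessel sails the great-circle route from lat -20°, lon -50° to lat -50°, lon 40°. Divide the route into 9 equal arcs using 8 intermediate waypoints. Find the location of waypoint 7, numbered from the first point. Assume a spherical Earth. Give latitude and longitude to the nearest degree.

≈ lat -51°, lon 14°

Write both endpoints as unit vectors p₁, p₂ with components (cos φ cos λ, cos φ sin λ, sin φ).
The central angle between the endpoints is δ = arccos(p₁·p₂) ≈ 1.306 rad (74.8°).
Interpolate at f = 7/9 with slerp weights a = sin((1−f)δ)/sin δ ≈ 0.296, b = sin(fδ)/sin δ ≈ 0.881.
p = a·p₁ + b·p₂ ≈ (0.613, 0.150, -0.776); φ = arcsin(p_z) ≈ -50.89°, λ = atan2(p_y, p_x) ≈ 13.79°.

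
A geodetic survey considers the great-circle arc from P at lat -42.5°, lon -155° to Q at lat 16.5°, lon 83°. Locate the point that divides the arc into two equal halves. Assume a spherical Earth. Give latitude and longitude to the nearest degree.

From cos δ = sin φ₁ sin φ₂ + cos φ₁ cos φ₂ cos Δλ, the central angle is δ ≈ 2.173 rad (124.5°).
Interpolate at f = 1/2 with slerp weights a = sin((1−f)δ)/sin δ ≈ 1.074, b = sin(fδ)/sin δ ≈ 1.074.
p = a·p₁ + b·p₂ ≈ (-0.592, 0.687, -0.421); φ = arcsin(p_z) ≈ -24.87°, λ = atan2(p_y, p_x) ≈ 130.74°.

≈ lat -25°, lon 131°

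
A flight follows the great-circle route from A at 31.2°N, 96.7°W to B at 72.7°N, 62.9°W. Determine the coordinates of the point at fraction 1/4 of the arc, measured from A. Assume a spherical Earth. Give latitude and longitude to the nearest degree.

The haversine formula gives a central angle δ ≈ 0.787 rad (45.1°) between the endpoints.
Interpolate at f = 1/4 with slerp weights a = sin((1−f)δ)/sin δ ≈ 0.786, b = sin(fδ)/sin δ ≈ 0.276.
p = a·p₁ + b·p₂ ≈ (-0.041, -0.741, 0.671); φ = arcsin(p_z) ≈ 42.11°, λ = atan2(p_y, p_x) ≈ -93.17°.

≈ 42°N, 93°W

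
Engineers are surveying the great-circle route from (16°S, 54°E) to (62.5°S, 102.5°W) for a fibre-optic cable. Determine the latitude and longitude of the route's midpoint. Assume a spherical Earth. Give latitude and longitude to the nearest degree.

≈ (64°S, 35°E)

Convert each endpoint to a unit vector on the sphere (x = cos φ cos λ, y = cos φ sin λ, z = sin φ).
The central angle between the endpoints is δ = arccos(p₁·p₂) ≈ 1.734 rad (99.4°).
Interpolate at f = 1/2 with slerp weights a = sin((1−f)δ)/sin δ ≈ 0.773, b = sin(fδ)/sin δ ≈ 0.773.
p = a·p₁ + b·p₂ ≈ (0.359, 0.253, -0.898); φ = arcsin(p_z) ≈ -63.94°, λ = atan2(p_y, p_x) ≈ 35.10°.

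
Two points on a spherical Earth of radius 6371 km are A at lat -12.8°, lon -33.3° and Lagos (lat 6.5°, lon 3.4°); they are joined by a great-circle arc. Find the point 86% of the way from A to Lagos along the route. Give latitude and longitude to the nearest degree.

Write both endpoints as unit vectors p₁, p₂ with components (cos φ cos λ, cos φ sin λ, sin φ).
The central angle between the endpoints is δ = arccos(p₁·p₂) ≈ 0.720 rad (41.3°).
Interpolate at f = 0.86 with slerp weights a = sin((1−f)δ)/sin δ ≈ 0.153, b = sin(fδ)/sin δ ≈ 0.880.
p = a·p₁ + b·p₂ ≈ (0.997, -0.030, 0.066); φ = arcsin(p_z) ≈ 3.77°, λ = atan2(p_y, p_x) ≈ -1.71°.

≈ lat 4°, lon -2°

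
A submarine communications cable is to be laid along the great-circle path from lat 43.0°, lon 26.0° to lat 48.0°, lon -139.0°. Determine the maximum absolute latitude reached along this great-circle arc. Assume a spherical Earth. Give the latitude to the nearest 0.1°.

The great circle lies in the plane with unit normal n̂ = (p₁ × p₂)/|p₁ × p₂|.
Here n̂_z ≈ -0.127; the vertex latitude is φ_max = arccos|n̂_z| ≈ 82.7°.
Check via Clairaut: cos φ_max = |cos φ₁| · sin C = cos(43.0°)·sin(10.0°) ≈ 0.127, again giving ≈ 82.7°.

≈ 82.7°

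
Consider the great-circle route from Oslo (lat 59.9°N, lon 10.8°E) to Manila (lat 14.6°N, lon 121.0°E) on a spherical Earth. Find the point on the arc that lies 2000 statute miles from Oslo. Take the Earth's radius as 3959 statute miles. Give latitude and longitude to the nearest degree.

The haversine formula gives a central angle δ ≈ 1.520 rad (87.1°) between the endpoints. The total great-circle distance is δ·R ≈ 1.520 × 3959 ≈ 6019 mi, so the target fraction is f = 2000/6019 ≈ 0.332.
Interpolate at f ≈ 0.332 with slerp weights a = sin((1−f)δ)/sin δ ≈ 0.851, b = sin(fδ)/sin δ ≈ 0.485.
p = a·p₁ + b·p₂ ≈ (0.178, 0.482, 0.858); φ = arcsin(p_z) ≈ 59.10°, λ = atan2(p_y, p_x) ≈ 69.78°.

≈ lat 59°N, lon 70°E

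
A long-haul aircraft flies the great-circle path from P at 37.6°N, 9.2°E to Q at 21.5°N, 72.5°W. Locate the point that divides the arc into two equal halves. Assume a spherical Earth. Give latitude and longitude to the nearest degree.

Write both endpoints as unit vectors p₁, p₂ with components (cos φ cos λ, cos φ sin λ, sin φ).
The central angle between the endpoints is δ = arccos(p₁·p₂) ≈ 1.234 rad (70.7°).
Interpolate at f = 1/2 with slerp weights a = sin((1−f)δ)/sin δ ≈ 0.613, b = sin(fδ)/sin δ ≈ 0.613.
p = a·p₁ + b·p₂ ≈ (0.651, -0.466, 0.599); φ = arcsin(p_z) ≈ 36.78°, λ = atan2(p_y, p_x) ≈ -35.62°.

≈ 37°N, 36°W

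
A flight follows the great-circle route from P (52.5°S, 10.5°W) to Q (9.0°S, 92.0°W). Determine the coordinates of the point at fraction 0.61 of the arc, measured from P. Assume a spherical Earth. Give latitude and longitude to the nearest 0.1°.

≈ (31.8°S, 70.5°W)

Write both endpoints as unit vectors p₁, p₂ with components (cos φ cos λ, cos φ sin λ, sin φ).
The central angle between the endpoints is δ = arccos(p₁·p₂) ≈ 1.356 rad (77.7°).
Interpolate at f = 0.61 with slerp weights a = sin((1−f)δ)/sin δ ≈ 0.516, b = sin(fδ)/sin δ ≈ 0.753.
p = a·p₁ + b·p₂ ≈ (0.283, -0.801, -0.528); φ = arcsin(p_z) ≈ -31.84°, λ = atan2(p_y, p_x) ≈ -70.53°.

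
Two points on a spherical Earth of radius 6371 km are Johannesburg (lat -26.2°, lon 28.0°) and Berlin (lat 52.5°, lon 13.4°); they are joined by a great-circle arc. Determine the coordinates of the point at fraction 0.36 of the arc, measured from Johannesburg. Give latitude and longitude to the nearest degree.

≈ lat 2°, lon 24°

From cos δ = sin φ₁ sin φ₂ + cos φ₁ cos φ₂ cos Δλ, the central angle is δ ≈ 1.392 rad (79.7°).
Interpolate at f = 0.36 with slerp weights a = sin((1−f)δ)/sin δ ≈ 0.790, b = sin(fδ)/sin δ ≈ 0.488.
p = a·p₁ + b·p₂ ≈ (0.915, 0.402, 0.038); φ = arcsin(p_z) ≈ 2.20°, λ = atan2(p_y, p_x) ≈ 23.70°.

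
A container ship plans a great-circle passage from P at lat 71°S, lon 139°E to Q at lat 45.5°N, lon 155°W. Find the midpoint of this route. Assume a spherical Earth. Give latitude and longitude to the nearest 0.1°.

Write both endpoints as unit vectors p₁, p₂ with components (cos φ cos λ, cos φ sin λ, sin φ).
The central angle between the endpoints is δ = arccos(p₁·p₂) ≈ 2.191 rad (125.6°).
Interpolate at f = 1/2 with slerp weights a = sin((1−f)δ)/sin δ ≈ 1.093, b = sin(fδ)/sin δ ≈ 1.093.
p = a·p₁ + b·p₂ ≈ (-0.963, -0.090, -0.254); φ = arcsin(p_z) ≈ -14.71°, λ = atan2(p_y, p_x) ≈ -174.64°.

≈ lat 14.7°S, lon 174.6°W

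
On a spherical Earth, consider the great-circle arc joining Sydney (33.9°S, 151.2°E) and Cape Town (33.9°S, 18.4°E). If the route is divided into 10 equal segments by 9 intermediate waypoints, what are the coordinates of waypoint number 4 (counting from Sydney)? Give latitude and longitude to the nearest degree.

≈ 58°S, 104°E

Convert each endpoint to a unit vector on the sphere (x = cos φ cos λ, y = cos φ sin λ, z = sin φ).
The central angle between the endpoints is δ = arccos(p₁·p₂) ≈ 1.728 rad (99.0°).
Interpolate at f = 4/10 with slerp weights a = sin((1−f)δ)/sin δ ≈ 0.872, b = sin(fδ)/sin δ ≈ 0.646.
p = a·p₁ + b·p₂ ≈ (-0.126, 0.518, -0.846); φ = arcsin(p_z) ≈ -57.81°, λ = atan2(p_y, p_x) ≈ 103.63°.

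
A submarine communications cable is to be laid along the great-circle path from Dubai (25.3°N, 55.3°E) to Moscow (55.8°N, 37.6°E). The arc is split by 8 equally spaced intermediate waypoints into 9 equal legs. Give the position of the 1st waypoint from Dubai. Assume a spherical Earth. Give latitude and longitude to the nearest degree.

From cos δ = sin φ₁ sin φ₂ + cos φ₁ cos φ₂ cos Δλ, the central angle is δ ≈ 0.578 rad (33.1°).
Interpolate at f = 1/9 with slerp weights a = sin((1−f)δ)/sin δ ≈ 0.900, b = sin(fδ)/sin δ ≈ 0.117.
p = a·p₁ + b·p₂ ≈ (0.515, 0.709, 0.482); φ = arcsin(p_z) ≈ 28.79°, λ = atan2(p_y, p_x) ≈ 53.99°.

≈ (29°N, 54°E)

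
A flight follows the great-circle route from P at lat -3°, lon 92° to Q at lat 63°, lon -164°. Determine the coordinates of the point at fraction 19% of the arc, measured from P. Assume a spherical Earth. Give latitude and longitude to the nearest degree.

From cos δ = sin φ₁ sin φ₂ + cos φ₁ cos φ₂ cos Δλ, the central angle is δ ≈ 1.728 rad (99.0°).
Interpolate at f = 0.19 with slerp weights a = sin((1−f)δ)/sin δ ≈ 0.998, b = sin(fδ)/sin δ ≈ 0.326.
p = a·p₁ + b·p₂ ≈ (-0.177, 0.955, 0.239); φ = arcsin(p_z) ≈ 13.81°, λ = atan2(p_y, p_x) ≈ 100.51°.

≈ lat 14°, lon 101°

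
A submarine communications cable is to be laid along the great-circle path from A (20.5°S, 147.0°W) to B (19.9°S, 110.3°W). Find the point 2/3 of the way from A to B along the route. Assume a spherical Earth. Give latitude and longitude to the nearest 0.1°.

≈ (21.0°S, 122.5°W)

Convert each endpoint to a unit vector on the sphere (x = cos φ cos λ, y = cos φ sin λ, z = sin φ).
The central angle between the endpoints is δ = arccos(p₁·p₂) ≈ 0.600 rad (34.4°).
Interpolate at f = 2/3 with slerp weights a = sin((1−f)δ)/sin δ ≈ 0.352, b = sin(fδ)/sin δ ≈ 0.690.
p = a·p₁ + b·p₂ ≈ (-0.501, -0.788, -0.358); φ = arcsin(p_z) ≈ -20.98°, λ = atan2(p_y, p_x) ≈ -122.48°.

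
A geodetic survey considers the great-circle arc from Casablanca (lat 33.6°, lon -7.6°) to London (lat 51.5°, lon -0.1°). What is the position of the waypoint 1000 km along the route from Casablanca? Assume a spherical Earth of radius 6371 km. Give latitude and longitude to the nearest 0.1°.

Convert each endpoint to a unit vector on the sphere (x = cos φ cos λ, y = cos φ sin λ, z = sin φ).
The central angle between the endpoints is δ = arccos(p₁·p₂) ≈ 0.327 rad (18.7°). The total great-circle distance is δ·R ≈ 0.327 × 6371 ≈ 2080 km, so the target fraction is f = 1000/2080 ≈ 0.481.
Interpolate at f ≈ 0.481 with slerp weights a = sin((1−f)δ)/sin δ ≈ 0.526, b = sin(fδ)/sin δ ≈ 0.487.
p = a·p₁ + b·p₂ ≈ (0.738, -0.058, 0.673); φ = arcsin(p_z) ≈ 42.26°, λ = atan2(p_y, p_x) ≈ -4.53°.

≈ lat 42.3°, lon -4.5°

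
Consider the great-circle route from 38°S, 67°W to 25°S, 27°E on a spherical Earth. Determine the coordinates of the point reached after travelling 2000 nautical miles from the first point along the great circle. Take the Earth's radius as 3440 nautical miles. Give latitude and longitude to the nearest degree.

Convert each endpoint to a unit vector on the sphere (x = cos φ cos λ, y = cos φ sin λ, z = sin φ).
The central angle between the endpoints is δ = arccos(p₁·p₂) ≈ 1.359 rad (77.9°). The total great-circle distance is δ·R ≈ 1.359 × 3440 ≈ 4674 nmi, so the target fraction is f = 2000/4674 ≈ 0.428.
Interpolate at f ≈ 0.428 with slerp weights a = sin((1−f)δ)/sin δ ≈ 0.718, b = sin(fδ)/sin δ ≈ 0.562.
p = a·p₁ + b·p₂ ≈ (0.675, -0.289, -0.679); φ = arcsin(p_z) ≈ -42.78°, λ = atan2(p_y, p_x) ≈ -23.21°.

≈ 43°S, 23°W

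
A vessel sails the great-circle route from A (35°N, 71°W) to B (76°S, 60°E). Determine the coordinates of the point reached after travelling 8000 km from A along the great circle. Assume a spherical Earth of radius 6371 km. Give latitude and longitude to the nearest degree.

≈ (35°S, 54°W)

The haversine formula gives a central angle δ ≈ 2.328 rad (133.4°) between the endpoints. The total great-circle distance is δ·R ≈ 2.328 × 6371 ≈ 14829 km, so the target fraction is f = 8000/14829 ≈ 0.539.
Interpolate at f ≈ 0.539 with slerp weights a = sin((1−f)δ)/sin δ ≈ 1.208, b = sin(fδ)/sin δ ≈ 1.308.
p = a·p₁ + b·p₂ ≈ (0.480, -0.661, -0.576); φ = arcsin(p_z) ≈ -35.18°, λ = atan2(p_y, p_x) ≈ -54.02°.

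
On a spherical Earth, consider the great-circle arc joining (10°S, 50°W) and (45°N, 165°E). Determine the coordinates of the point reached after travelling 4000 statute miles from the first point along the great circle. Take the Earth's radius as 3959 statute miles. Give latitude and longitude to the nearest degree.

Convert each endpoint to a unit vector on the sphere (x = cos φ cos λ, y = cos φ sin λ, z = sin φ).
The central angle between the endpoints is δ = arccos(p₁·p₂) ≈ 2.337 rad (133.9°). The total great-circle distance is δ·R ≈ 2.337 × 3959 ≈ 9251 mi, so the target fraction is f = 4000/9251 ≈ 0.432.
Interpolate at f ≈ 0.432 with slerp weights a = sin((1−f)δ)/sin δ ≈ 1.346, b = sin(fδ)/sin δ ≈ 1.175.
p = a·p₁ + b·p₂ ≈ (0.050, -0.801, 0.597); φ = arcsin(p_z) ≈ 36.67°, λ = atan2(p_y, p_x) ≈ -86.46°.

≈ (37°N, 86°W)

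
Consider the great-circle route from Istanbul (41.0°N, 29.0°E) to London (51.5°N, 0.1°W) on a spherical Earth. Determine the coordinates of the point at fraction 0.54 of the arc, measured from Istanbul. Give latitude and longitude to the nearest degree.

Convert each endpoint to a unit vector on the sphere (x = cos φ cos λ, y = cos φ sin λ, z = sin φ).
The central angle between the endpoints is δ = arccos(p₁·p₂) ≈ 0.393 rad (22.5°).
Interpolate at f = 0.54 with slerp weights a = sin((1−f)δ)/sin δ ≈ 0.469, b = sin(fδ)/sin δ ≈ 0.550.
p = a·p₁ + b·p₂ ≈ (0.652, 0.171, 0.738); φ = arcsin(p_z) ≈ 47.60°, λ = atan2(p_y, p_x) ≈ 14.70°.

≈ 48°N, 15°E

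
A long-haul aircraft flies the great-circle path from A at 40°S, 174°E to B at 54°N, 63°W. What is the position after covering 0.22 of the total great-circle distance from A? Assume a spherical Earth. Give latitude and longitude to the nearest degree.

Convert each endpoint to a unit vector on the sphere (x = cos φ cos λ, y = cos φ sin λ, z = sin φ).
The central angle between the endpoints is δ = arccos(p₁·p₂) ≈ 2.442 rad (139.9°).
Interpolate at f = 0.22 with slerp weights a = sin((1−f)δ)/sin δ ≈ 1.468, b = sin(fδ)/sin δ ≈ 0.795.
p = a·p₁ + b·p₂ ≈ (-0.906, -0.299, -0.300); φ = arcsin(p_z) ≈ -17.46°, λ = atan2(p_y, p_x) ≈ -161.74°.

≈ 17°S, 162°W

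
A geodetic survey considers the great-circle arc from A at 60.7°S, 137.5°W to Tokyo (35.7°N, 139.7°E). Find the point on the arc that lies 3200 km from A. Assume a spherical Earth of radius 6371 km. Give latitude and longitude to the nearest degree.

From cos δ = sin φ₁ sin φ₂ + cos φ₁ cos φ₂ cos Δλ, the central angle is δ ≈ 2.048 rad (117.3°). The total great-circle distance is δ·R ≈ 2.048 × 6371 ≈ 13046 km, so the target fraction is f = 3200/13046 ≈ 0.245.
Interpolate at f ≈ 0.245 with slerp weights a = sin((1−f)δ)/sin δ ≈ 1.125, b = sin(fδ)/sin δ ≈ 0.542.
p = a·p₁ + b·p₂ ≈ (-0.742, -0.087, -0.665); φ = arcsin(p_z) ≈ -41.69°, λ = atan2(p_y, p_x) ≈ -173.28°.

≈ 42°S, 173°W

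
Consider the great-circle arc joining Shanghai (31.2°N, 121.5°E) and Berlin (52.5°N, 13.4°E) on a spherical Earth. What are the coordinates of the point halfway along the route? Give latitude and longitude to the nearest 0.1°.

Convert each endpoint to a unit vector on the sphere (x = cos φ cos λ, y = cos φ sin λ, z = sin φ).
The central angle between the endpoints is δ = arccos(p₁·p₂) ≈ 1.319 rad (75.6°).
Interpolate at f = 1/2 with slerp weights a = sin((1−f)δ)/sin δ ≈ 0.633, b = sin(fδ)/sin δ ≈ 0.633.
p = a·p₁ + b·p₂ ≈ (0.092, 0.551, 0.830); φ = arcsin(p_z) ≈ 56.06°, λ = atan2(p_y, p_x) ≈ 80.53°.

≈ 56.1°N, 80.5°E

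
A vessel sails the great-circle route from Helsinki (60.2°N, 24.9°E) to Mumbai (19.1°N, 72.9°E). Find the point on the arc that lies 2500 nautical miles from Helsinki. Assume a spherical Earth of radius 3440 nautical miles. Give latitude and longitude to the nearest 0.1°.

≈ 29.3°N, 66.8°E

Write both endpoints as unit vectors p₁, p₂ with components (cos φ cos λ, cos φ sin λ, sin φ).
The central angle between the endpoints is δ = arccos(p₁·p₂) ≈ 0.930 rad (53.3°). The total great-circle distance is δ·R ≈ 0.930 × 3440 ≈ 3198 nmi, so the target fraction is f = 2500/3198 ≈ 0.782.
Interpolate at f ≈ 0.782 with slerp weights a = sin((1−f)δ)/sin δ ≈ 0.251, b = sin(fδ)/sin δ ≈ 0.829.
p = a·p₁ + b·p₂ ≈ (0.344, 0.801, 0.489); φ = arcsin(p_z) ≈ 29.30°, λ = atan2(p_y, p_x) ≈ 66.79°.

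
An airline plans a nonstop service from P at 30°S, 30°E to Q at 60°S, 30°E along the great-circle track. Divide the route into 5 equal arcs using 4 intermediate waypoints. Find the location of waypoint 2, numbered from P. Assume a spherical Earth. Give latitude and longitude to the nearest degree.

≈ 42°S, 30°E

The haversine formula gives a central angle δ ≈ 0.524 rad (30.0°) between the endpoints.
Interpolate at f = 2/5 with slerp weights a = sin((1−f)δ)/sin δ ≈ 0.618, b = sin(fδ)/sin δ ≈ 0.416.
p = a·p₁ + b·p₂ ≈ (0.644, 0.372, -0.669); φ = arcsin(p_z) ≈ -42.00°, λ = atan2(p_y, p_x) ≈ 30.00°.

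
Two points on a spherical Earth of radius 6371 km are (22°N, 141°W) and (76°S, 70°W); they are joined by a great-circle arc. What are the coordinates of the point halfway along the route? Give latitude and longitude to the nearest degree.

≈ (30°S, 128°W)

Convert each endpoint to a unit vector on the sphere (x = cos φ cos λ, y = cos φ sin λ, z = sin φ).
The central angle between the endpoints is δ = arccos(p₁·p₂) ≈ 1.865 rad (106.9°).
Interpolate at f = 1/2 with slerp weights a = sin((1−f)δ)/sin δ ≈ 0.839, b = sin(fδ)/sin δ ≈ 0.839.
p = a·p₁ + b·p₂ ≈ (-0.535, -0.681, -0.500); φ = arcsin(p_z) ≈ -30.00°, λ = atan2(p_y, p_x) ≈ -128.19°.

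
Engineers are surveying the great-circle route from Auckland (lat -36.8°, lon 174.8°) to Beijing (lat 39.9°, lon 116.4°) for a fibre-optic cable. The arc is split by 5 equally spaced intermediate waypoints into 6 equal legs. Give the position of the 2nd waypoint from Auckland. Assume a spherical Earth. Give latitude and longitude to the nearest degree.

≈ lat -11°, lon 155°

From cos δ = sin φ₁ sin φ₂ + cos φ₁ cos φ₂ cos Δλ, the central angle is δ ≈ 1.633 rad (93.6°).
Interpolate at f = 2/6 with slerp weights a = sin((1−f)δ)/sin δ ≈ 0.888, b = sin(fδ)/sin δ ≈ 0.519.
p = a·p₁ + b·p₂ ≈ (-0.885, 0.421, -0.199); φ = arcsin(p_z) ≈ -11.48°, λ = atan2(p_y, p_x) ≈ 154.56°.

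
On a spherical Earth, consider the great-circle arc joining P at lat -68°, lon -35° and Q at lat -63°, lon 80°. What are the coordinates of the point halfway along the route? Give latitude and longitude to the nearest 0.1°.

From cos δ = sin φ₁ sin φ₂ + cos φ₁ cos φ₂ cos Δλ, the central angle is δ ≈ 0.716 rad (41.0°).
Interpolate at f = 1/2 with slerp weights a = sin((1−f)δ)/sin δ ≈ 0.534, b = sin(fδ)/sin δ ≈ 0.534.
p = a·p₁ + b·p₂ ≈ (0.206, 0.124, -0.971); φ = arcsin(p_z) ≈ -76.09°, λ = atan2(p_y, p_x) ≈ 31.05°.

≈ lat -76.1°, lon 31.1°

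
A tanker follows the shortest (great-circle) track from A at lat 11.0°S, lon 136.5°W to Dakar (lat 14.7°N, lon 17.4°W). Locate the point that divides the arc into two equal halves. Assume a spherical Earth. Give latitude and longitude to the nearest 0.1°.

From cos δ = sin φ₁ sin φ₂ + cos φ₁ cos φ₂ cos Δλ, the central angle is δ ≈ 2.106 rad (120.7°).
Interpolate at f = 1/2 with slerp weights a = sin((1−f)δ)/sin δ ≈ 1.010, b = sin(fδ)/sin δ ≈ 1.010.
p = a·p₁ + b·p₂ ≈ (0.213, -0.975, 0.064); φ = arcsin(p_z) ≈ 3.65°, λ = atan2(p_y, p_x) ≈ -77.67°.

≈ lat 3.6°N, lon 77.7°W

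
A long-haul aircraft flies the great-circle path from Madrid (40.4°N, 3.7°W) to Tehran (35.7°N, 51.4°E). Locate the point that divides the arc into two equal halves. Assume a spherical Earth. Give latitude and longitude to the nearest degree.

Convert each endpoint to a unit vector on the sphere (x = cos φ cos λ, y = cos φ sin λ, z = sin φ).
The central angle between the endpoints is δ = arccos(p₁·p₂) ≈ 0.749 rad (42.9°).
Interpolate at f = 1/2 with slerp weights a = sin((1−f)δ)/sin δ ≈ 0.537, b = sin(fδ)/sin δ ≈ 0.537.
p = a·p₁ + b·p₂ ≈ (0.681, 0.315, 0.662); φ = arcsin(p_z) ≈ 41.43°, λ = atan2(p_y, p_x) ≈ 24.81°.

≈ 41°N, 25°E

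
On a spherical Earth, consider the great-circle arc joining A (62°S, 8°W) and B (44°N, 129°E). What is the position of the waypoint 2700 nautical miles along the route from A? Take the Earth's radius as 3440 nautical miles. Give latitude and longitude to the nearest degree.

≈ (46°S, 69°E)

Write both endpoints as unit vectors p₁, p₂ with components (cos φ cos λ, cos φ sin λ, sin φ).
The central angle between the endpoints is δ = arccos(p₁·p₂) ≈ 2.607 rad (149.4°). The total great-circle distance is δ·R ≈ 2.607 × 3440 ≈ 8967 nmi, so the target fraction is f = 2700/8967 ≈ 0.301.
Interpolate at f ≈ 0.301 with slerp weights a = sin((1−f)δ)/sin δ ≈ 1.900, b = sin(fδ)/sin δ ≈ 1.386.
p = a·p₁ + b·p₂ ≈ (0.256, 0.651, -0.715); φ = arcsin(p_z) ≈ -45.62°, λ = atan2(p_y, p_x) ≈ 68.55°.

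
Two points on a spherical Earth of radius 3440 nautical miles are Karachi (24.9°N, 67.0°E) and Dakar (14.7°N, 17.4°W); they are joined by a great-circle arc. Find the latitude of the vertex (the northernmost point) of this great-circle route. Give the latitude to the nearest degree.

The great circle lies in the plane with unit normal n̂ = (p₁ × p₂)/|p₁ × p₂|.
Here n̂_z ≈ -0.890; the vertex latitude is φ_max = arccos|n̂_z| ≈ 27.2°.

≈ 27°N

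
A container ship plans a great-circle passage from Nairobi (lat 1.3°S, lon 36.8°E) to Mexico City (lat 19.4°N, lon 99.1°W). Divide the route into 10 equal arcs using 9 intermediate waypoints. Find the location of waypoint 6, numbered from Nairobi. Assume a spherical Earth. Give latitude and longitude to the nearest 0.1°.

Write both endpoints as unit vectors p₁, p₂ with components (cos φ cos λ, cos φ sin λ, sin φ).
The central angle between the endpoints is δ = arccos(p₁·p₂) ≈ 2.325 rad (133.2°).
Interpolate at f = 6/10 with slerp weights a = sin((1−f)δ)/sin δ ≈ 1.100, b = sin(fδ)/sin δ ≈ 1.351.
p = a·p₁ + b·p₂ ≈ (0.679, -0.600, 0.424); φ = arcsin(p_z) ≈ 25.07°, λ = atan2(p_y, p_x) ≈ -41.44°.

≈ lat 25.1°N, lon 41.4°W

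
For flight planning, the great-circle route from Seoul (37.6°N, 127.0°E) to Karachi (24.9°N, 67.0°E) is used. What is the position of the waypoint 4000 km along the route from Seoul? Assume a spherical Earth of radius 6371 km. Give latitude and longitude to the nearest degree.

The haversine formula gives a central angle δ ≈ 0.907 rad (52.0°) between the endpoints. The total great-circle distance is δ·R ≈ 0.907 × 6371 ≈ 5778 km, so the target fraction is f = 4000/5778 ≈ 0.692.
Interpolate at f ≈ 0.692 with slerp weights a = sin((1−f)δ)/sin δ ≈ 0.350, b = sin(fδ)/sin δ ≈ 0.746.
p = a·p₁ + b·p₂ ≈ (0.098, 0.844, 0.527); φ = arcsin(p_z) ≈ 31.83°, λ = atan2(p_y, p_x) ≈ 83.40°.

≈ 32°N, 83°E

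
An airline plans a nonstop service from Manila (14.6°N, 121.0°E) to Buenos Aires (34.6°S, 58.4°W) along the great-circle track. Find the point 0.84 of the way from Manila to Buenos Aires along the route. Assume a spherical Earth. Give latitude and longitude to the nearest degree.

≈ (60°S, 57°W)

The haversine formula gives a central angle δ ≈ 2.792 rad (160.0°) between the endpoints.
Interpolate at f = 0.84 with slerp weights a = sin((1−f)δ)/sin δ ≈ 1.263, b = sin(fδ)/sin δ ≈ 2.088.
p = a·p₁ + b·p₂ ≈ (0.271, -0.417, -0.868); φ = arcsin(p_z) ≈ -60.18°, λ = atan2(p_y, p_x) ≈ -56.93°.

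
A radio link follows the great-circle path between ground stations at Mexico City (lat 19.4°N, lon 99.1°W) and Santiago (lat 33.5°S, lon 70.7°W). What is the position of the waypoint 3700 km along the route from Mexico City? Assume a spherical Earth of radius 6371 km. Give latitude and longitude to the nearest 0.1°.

≈ lat 10.5°S, lon 84.2°W

Write both endpoints as unit vectors p₁, p₂ with components (cos φ cos λ, cos φ sin λ, sin φ).
The central angle between the endpoints is δ = arccos(p₁·p₂) ≈ 1.037 rad (59.4°). The total great-circle distance is δ·R ≈ 1.037 × 6371 ≈ 6609 km, so the target fraction is f = 3700/6609 ≈ 0.560.
Interpolate at f ≈ 0.560 with slerp weights a = sin((1−f)δ)/sin δ ≈ 0.512, b = sin(fδ)/sin δ ≈ 0.637.
p = a·p₁ + b·p₂ ≈ (0.099, -0.978, -0.182); φ = arcsin(p_z) ≈ -10.46°, λ = atan2(p_y, p_x) ≈ -84.21°.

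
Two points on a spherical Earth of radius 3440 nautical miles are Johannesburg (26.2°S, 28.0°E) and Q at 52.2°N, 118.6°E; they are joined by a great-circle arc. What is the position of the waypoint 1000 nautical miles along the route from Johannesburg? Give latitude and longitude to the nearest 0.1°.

From cos δ = sin φ₁ sin φ₂ + cos φ₁ cos φ₂ cos Δλ, the central angle is δ ≈ 1.933 rad (110.8°). The total great-circle distance is δ·R ≈ 1.933 × 3440 ≈ 6651 nmi, so the target fraction is f = 1000/6651 ≈ 0.150.
Interpolate at f ≈ 0.150 with slerp weights a = sin((1−f)δ)/sin δ ≈ 1.067, b = sin(fδ)/sin δ ≈ 0.307.
p = a·p₁ + b·p₂ ≈ (0.755, 0.614, -0.229); φ = arcsin(p_z) ≈ -13.22°, λ = atan2(p_y, p_x) ≈ 39.13°.

≈ 13.2°S, 39.1°E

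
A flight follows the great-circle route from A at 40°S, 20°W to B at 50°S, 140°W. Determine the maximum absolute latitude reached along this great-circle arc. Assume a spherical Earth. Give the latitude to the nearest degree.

The great circle lies in the plane with unit normal n̂ = (p₁ × p₂)/|p₁ × p₂|.
Here n̂_z ≈ -0.440; the vertex latitude is φ_max = arccos|n̂_z| ≈ 63.9°.

≈ 64°S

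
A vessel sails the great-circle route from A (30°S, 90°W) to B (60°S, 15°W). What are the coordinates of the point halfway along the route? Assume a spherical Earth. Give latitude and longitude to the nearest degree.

≈ (51°S, 64°W)

Convert each endpoint to a unit vector on the sphere (x = cos φ cos λ, y = cos φ sin λ, z = sin φ).
The central angle between the endpoints is δ = arccos(p₁·p₂) ≈ 0.994 rad (57.0°).
Interpolate at f = 1/2 with slerp weights a = sin((1−f)δ)/sin δ ≈ 0.569, b = sin(fδ)/sin δ ≈ 0.569.
p = a·p₁ + b·p₂ ≈ (0.275, -0.566, -0.777); φ = arcsin(p_z) ≈ -50.99°, λ = atan2(p_y, p_x) ≈ -64.12°.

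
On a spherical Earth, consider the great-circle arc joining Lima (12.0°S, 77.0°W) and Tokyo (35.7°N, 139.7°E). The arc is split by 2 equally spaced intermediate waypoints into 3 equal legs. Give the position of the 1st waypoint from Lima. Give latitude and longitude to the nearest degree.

≈ 19°N, 112°W

From cos δ = sin φ₁ sin φ₂ + cos φ₁ cos φ₂ cos Δλ, the central angle is δ ≈ 2.431 rad (139.3°).
Interpolate at f = 1/3 with slerp weights a = sin((1−f)δ)/sin δ ≈ 1.532, b = sin(fδ)/sin δ ≈ 1.111.
p = a·p₁ + b·p₂ ≈ (-0.351, -0.876, 0.330); φ = arcsin(p_z) ≈ 19.27°, λ = atan2(p_y, p_x) ≈ -111.85°.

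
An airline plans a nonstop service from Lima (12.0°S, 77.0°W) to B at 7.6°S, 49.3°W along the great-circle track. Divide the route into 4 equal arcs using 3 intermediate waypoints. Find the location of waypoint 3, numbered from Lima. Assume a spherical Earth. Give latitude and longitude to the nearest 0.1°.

≈ 8.9°S, 56.2°W

Write both endpoints as unit vectors p₁, p₂ with components (cos φ cos λ, cos φ sin λ, sin φ).
The central angle between the endpoints is δ = arccos(p₁·p₂) ≈ 0.482 rad (27.6°).
Interpolate at f = 3/4 with slerp weights a = sin((1−f)δ)/sin δ ≈ 0.259, b = sin(fδ)/sin δ ≈ 0.763.
p = a·p₁ + b·p₂ ≈ (0.550, -0.821, -0.155); φ = arcsin(p_z) ≈ -8.91°, λ = atan2(p_y, p_x) ≈ -56.15°.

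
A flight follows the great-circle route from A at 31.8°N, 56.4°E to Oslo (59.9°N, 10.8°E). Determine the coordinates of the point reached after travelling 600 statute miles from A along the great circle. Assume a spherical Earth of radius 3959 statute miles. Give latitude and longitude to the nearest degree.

≈ 39°N, 50°E

The haversine formula gives a central angle δ ≈ 0.716 rad (41.1°) between the endpoints. The total great-circle distance is δ·R ≈ 0.716 × 3959 ≈ 2837 mi, so the target fraction is f = 600/2837 ≈ 0.212.
Interpolate at f ≈ 0.212 with slerp weights a = sin((1−f)δ)/sin δ ≈ 0.815, b = sin(fδ)/sin δ ≈ 0.230.
p = a·p₁ + b·p₂ ≈ (0.497, 0.599, 0.628); φ = arcsin(p_z) ≈ 38.94°, λ = atan2(p_y, p_x) ≈ 50.32°.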